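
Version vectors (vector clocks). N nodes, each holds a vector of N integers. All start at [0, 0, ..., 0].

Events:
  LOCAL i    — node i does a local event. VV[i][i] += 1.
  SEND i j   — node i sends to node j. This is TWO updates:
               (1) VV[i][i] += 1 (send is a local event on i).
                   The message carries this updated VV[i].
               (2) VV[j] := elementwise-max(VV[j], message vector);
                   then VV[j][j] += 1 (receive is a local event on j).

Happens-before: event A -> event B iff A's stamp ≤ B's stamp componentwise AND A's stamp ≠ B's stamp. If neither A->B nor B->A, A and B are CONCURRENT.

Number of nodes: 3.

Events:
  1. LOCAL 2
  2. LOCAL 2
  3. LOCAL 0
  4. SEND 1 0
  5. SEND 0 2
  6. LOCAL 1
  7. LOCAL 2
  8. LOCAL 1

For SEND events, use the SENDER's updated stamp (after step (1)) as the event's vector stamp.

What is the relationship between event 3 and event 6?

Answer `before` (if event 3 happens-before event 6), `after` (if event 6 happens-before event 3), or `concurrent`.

Answer: concurrent

Derivation:
Initial: VV[0]=[0, 0, 0]
Initial: VV[1]=[0, 0, 0]
Initial: VV[2]=[0, 0, 0]
Event 1: LOCAL 2: VV[2][2]++ -> VV[2]=[0, 0, 1]
Event 2: LOCAL 2: VV[2][2]++ -> VV[2]=[0, 0, 2]
Event 3: LOCAL 0: VV[0][0]++ -> VV[0]=[1, 0, 0]
Event 4: SEND 1->0: VV[1][1]++ -> VV[1]=[0, 1, 0], msg_vec=[0, 1, 0]; VV[0]=max(VV[0],msg_vec) then VV[0][0]++ -> VV[0]=[2, 1, 0]
Event 5: SEND 0->2: VV[0][0]++ -> VV[0]=[3, 1, 0], msg_vec=[3, 1, 0]; VV[2]=max(VV[2],msg_vec) then VV[2][2]++ -> VV[2]=[3, 1, 3]
Event 6: LOCAL 1: VV[1][1]++ -> VV[1]=[0, 2, 0]
Event 7: LOCAL 2: VV[2][2]++ -> VV[2]=[3, 1, 4]
Event 8: LOCAL 1: VV[1][1]++ -> VV[1]=[0, 3, 0]
Event 3 stamp: [1, 0, 0]
Event 6 stamp: [0, 2, 0]
[1, 0, 0] <= [0, 2, 0]? False
[0, 2, 0] <= [1, 0, 0]? False
Relation: concurrent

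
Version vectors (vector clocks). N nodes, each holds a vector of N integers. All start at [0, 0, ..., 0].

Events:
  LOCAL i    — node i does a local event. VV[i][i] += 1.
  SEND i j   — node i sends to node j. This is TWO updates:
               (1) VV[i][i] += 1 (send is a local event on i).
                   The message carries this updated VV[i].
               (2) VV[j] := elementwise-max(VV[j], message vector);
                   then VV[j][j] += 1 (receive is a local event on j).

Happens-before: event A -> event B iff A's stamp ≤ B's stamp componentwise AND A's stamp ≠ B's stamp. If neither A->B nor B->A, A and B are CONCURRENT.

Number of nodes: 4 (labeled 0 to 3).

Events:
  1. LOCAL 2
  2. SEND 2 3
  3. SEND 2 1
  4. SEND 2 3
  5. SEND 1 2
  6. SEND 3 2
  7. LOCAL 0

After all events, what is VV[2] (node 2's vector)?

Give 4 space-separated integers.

Answer: 0 2 6 3

Derivation:
Initial: VV[0]=[0, 0, 0, 0]
Initial: VV[1]=[0, 0, 0, 0]
Initial: VV[2]=[0, 0, 0, 0]
Initial: VV[3]=[0, 0, 0, 0]
Event 1: LOCAL 2: VV[2][2]++ -> VV[2]=[0, 0, 1, 0]
Event 2: SEND 2->3: VV[2][2]++ -> VV[2]=[0, 0, 2, 0], msg_vec=[0, 0, 2, 0]; VV[3]=max(VV[3],msg_vec) then VV[3][3]++ -> VV[3]=[0, 0, 2, 1]
Event 3: SEND 2->1: VV[2][2]++ -> VV[2]=[0, 0, 3, 0], msg_vec=[0, 0, 3, 0]; VV[1]=max(VV[1],msg_vec) then VV[1][1]++ -> VV[1]=[0, 1, 3, 0]
Event 4: SEND 2->3: VV[2][2]++ -> VV[2]=[0, 0, 4, 0], msg_vec=[0, 0, 4, 0]; VV[3]=max(VV[3],msg_vec) then VV[3][3]++ -> VV[3]=[0, 0, 4, 2]
Event 5: SEND 1->2: VV[1][1]++ -> VV[1]=[0, 2, 3, 0], msg_vec=[0, 2, 3, 0]; VV[2]=max(VV[2],msg_vec) then VV[2][2]++ -> VV[2]=[0, 2, 5, 0]
Event 6: SEND 3->2: VV[3][3]++ -> VV[3]=[0, 0, 4, 3], msg_vec=[0, 0, 4, 3]; VV[2]=max(VV[2],msg_vec) then VV[2][2]++ -> VV[2]=[0, 2, 6, 3]
Event 7: LOCAL 0: VV[0][0]++ -> VV[0]=[1, 0, 0, 0]
Final vectors: VV[0]=[1, 0, 0, 0]; VV[1]=[0, 2, 3, 0]; VV[2]=[0, 2, 6, 3]; VV[3]=[0, 0, 4, 3]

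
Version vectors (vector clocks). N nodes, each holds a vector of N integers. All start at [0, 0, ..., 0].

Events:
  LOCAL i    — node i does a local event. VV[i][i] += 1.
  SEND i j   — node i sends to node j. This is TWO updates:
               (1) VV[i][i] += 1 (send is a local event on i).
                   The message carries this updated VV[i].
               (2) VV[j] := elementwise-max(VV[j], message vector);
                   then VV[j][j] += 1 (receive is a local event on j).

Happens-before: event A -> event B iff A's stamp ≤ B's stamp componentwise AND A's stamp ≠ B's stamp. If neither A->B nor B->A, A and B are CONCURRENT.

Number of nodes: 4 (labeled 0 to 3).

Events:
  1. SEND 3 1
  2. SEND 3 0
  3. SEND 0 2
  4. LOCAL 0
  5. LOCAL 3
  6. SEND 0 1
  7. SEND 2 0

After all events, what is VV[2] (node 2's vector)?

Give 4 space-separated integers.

Answer: 2 0 2 2

Derivation:
Initial: VV[0]=[0, 0, 0, 0]
Initial: VV[1]=[0, 0, 0, 0]
Initial: VV[2]=[0, 0, 0, 0]
Initial: VV[3]=[0, 0, 0, 0]
Event 1: SEND 3->1: VV[3][3]++ -> VV[3]=[0, 0, 0, 1], msg_vec=[0, 0, 0, 1]; VV[1]=max(VV[1],msg_vec) then VV[1][1]++ -> VV[1]=[0, 1, 0, 1]
Event 2: SEND 3->0: VV[3][3]++ -> VV[3]=[0, 0, 0, 2], msg_vec=[0, 0, 0, 2]; VV[0]=max(VV[0],msg_vec) then VV[0][0]++ -> VV[0]=[1, 0, 0, 2]
Event 3: SEND 0->2: VV[0][0]++ -> VV[0]=[2, 0, 0, 2], msg_vec=[2, 0, 0, 2]; VV[2]=max(VV[2],msg_vec) then VV[2][2]++ -> VV[2]=[2, 0, 1, 2]
Event 4: LOCAL 0: VV[0][0]++ -> VV[0]=[3, 0, 0, 2]
Event 5: LOCAL 3: VV[3][3]++ -> VV[3]=[0, 0, 0, 3]
Event 6: SEND 0->1: VV[0][0]++ -> VV[0]=[4, 0, 0, 2], msg_vec=[4, 0, 0, 2]; VV[1]=max(VV[1],msg_vec) then VV[1][1]++ -> VV[1]=[4, 2, 0, 2]
Event 7: SEND 2->0: VV[2][2]++ -> VV[2]=[2, 0, 2, 2], msg_vec=[2, 0, 2, 2]; VV[0]=max(VV[0],msg_vec) then VV[0][0]++ -> VV[0]=[5, 0, 2, 2]
Final vectors: VV[0]=[5, 0, 2, 2]; VV[1]=[4, 2, 0, 2]; VV[2]=[2, 0, 2, 2]; VV[3]=[0, 0, 0, 3]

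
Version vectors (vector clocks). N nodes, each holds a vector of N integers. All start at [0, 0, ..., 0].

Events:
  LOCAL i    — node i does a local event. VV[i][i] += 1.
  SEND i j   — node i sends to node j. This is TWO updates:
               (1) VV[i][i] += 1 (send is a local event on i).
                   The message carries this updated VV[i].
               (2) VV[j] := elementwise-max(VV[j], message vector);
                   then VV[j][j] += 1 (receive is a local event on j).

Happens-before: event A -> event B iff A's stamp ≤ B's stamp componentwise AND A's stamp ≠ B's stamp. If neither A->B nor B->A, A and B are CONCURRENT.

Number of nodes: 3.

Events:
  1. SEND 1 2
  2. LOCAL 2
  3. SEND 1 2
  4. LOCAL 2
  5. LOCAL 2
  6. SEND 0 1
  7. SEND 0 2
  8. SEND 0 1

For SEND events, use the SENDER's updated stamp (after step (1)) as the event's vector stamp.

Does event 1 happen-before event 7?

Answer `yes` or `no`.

Answer: no

Derivation:
Initial: VV[0]=[0, 0, 0]
Initial: VV[1]=[0, 0, 0]
Initial: VV[2]=[0, 0, 0]
Event 1: SEND 1->2: VV[1][1]++ -> VV[1]=[0, 1, 0], msg_vec=[0, 1, 0]; VV[2]=max(VV[2],msg_vec) then VV[2][2]++ -> VV[2]=[0, 1, 1]
Event 2: LOCAL 2: VV[2][2]++ -> VV[2]=[0, 1, 2]
Event 3: SEND 1->2: VV[1][1]++ -> VV[1]=[0, 2, 0], msg_vec=[0, 2, 0]; VV[2]=max(VV[2],msg_vec) then VV[2][2]++ -> VV[2]=[0, 2, 3]
Event 4: LOCAL 2: VV[2][2]++ -> VV[2]=[0, 2, 4]
Event 5: LOCAL 2: VV[2][2]++ -> VV[2]=[0, 2, 5]
Event 6: SEND 0->1: VV[0][0]++ -> VV[0]=[1, 0, 0], msg_vec=[1, 0, 0]; VV[1]=max(VV[1],msg_vec) then VV[1][1]++ -> VV[1]=[1, 3, 0]
Event 7: SEND 0->2: VV[0][0]++ -> VV[0]=[2, 0, 0], msg_vec=[2, 0, 0]; VV[2]=max(VV[2],msg_vec) then VV[2][2]++ -> VV[2]=[2, 2, 6]
Event 8: SEND 0->1: VV[0][0]++ -> VV[0]=[3, 0, 0], msg_vec=[3, 0, 0]; VV[1]=max(VV[1],msg_vec) then VV[1][1]++ -> VV[1]=[3, 4, 0]
Event 1 stamp: [0, 1, 0]
Event 7 stamp: [2, 0, 0]
[0, 1, 0] <= [2, 0, 0]? False. Equal? False. Happens-before: False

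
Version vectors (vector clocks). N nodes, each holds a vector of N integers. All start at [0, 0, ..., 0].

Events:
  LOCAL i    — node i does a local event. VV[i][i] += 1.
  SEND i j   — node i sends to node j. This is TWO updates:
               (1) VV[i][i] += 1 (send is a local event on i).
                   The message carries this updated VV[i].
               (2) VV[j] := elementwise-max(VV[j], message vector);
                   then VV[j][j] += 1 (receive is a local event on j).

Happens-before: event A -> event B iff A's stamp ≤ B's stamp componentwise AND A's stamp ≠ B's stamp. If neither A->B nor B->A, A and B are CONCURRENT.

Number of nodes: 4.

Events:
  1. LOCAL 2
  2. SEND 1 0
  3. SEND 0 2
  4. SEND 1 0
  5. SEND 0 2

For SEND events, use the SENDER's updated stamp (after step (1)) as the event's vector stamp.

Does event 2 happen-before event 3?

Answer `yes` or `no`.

Answer: yes

Derivation:
Initial: VV[0]=[0, 0, 0, 0]
Initial: VV[1]=[0, 0, 0, 0]
Initial: VV[2]=[0, 0, 0, 0]
Initial: VV[3]=[0, 0, 0, 0]
Event 1: LOCAL 2: VV[2][2]++ -> VV[2]=[0, 0, 1, 0]
Event 2: SEND 1->0: VV[1][1]++ -> VV[1]=[0, 1, 0, 0], msg_vec=[0, 1, 0, 0]; VV[0]=max(VV[0],msg_vec) then VV[0][0]++ -> VV[0]=[1, 1, 0, 0]
Event 3: SEND 0->2: VV[0][0]++ -> VV[0]=[2, 1, 0, 0], msg_vec=[2, 1, 0, 0]; VV[2]=max(VV[2],msg_vec) then VV[2][2]++ -> VV[2]=[2, 1, 2, 0]
Event 4: SEND 1->0: VV[1][1]++ -> VV[1]=[0, 2, 0, 0], msg_vec=[0, 2, 0, 0]; VV[0]=max(VV[0],msg_vec) then VV[0][0]++ -> VV[0]=[3, 2, 0, 0]
Event 5: SEND 0->2: VV[0][0]++ -> VV[0]=[4, 2, 0, 0], msg_vec=[4, 2, 0, 0]; VV[2]=max(VV[2],msg_vec) then VV[2][2]++ -> VV[2]=[4, 2, 3, 0]
Event 2 stamp: [0, 1, 0, 0]
Event 3 stamp: [2, 1, 0, 0]
[0, 1, 0, 0] <= [2, 1, 0, 0]? True. Equal? False. Happens-before: True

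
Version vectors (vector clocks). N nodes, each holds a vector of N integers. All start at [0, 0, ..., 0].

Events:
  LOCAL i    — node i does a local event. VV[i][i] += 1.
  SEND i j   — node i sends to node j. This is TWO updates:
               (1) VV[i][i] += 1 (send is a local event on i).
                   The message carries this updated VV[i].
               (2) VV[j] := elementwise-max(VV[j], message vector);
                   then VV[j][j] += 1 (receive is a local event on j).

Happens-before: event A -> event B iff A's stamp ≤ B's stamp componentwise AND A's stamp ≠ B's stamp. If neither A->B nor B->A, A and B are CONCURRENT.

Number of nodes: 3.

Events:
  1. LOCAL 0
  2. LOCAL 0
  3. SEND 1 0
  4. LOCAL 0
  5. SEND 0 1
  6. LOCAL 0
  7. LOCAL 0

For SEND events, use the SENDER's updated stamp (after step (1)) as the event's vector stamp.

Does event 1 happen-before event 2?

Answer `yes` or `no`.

Answer: yes

Derivation:
Initial: VV[0]=[0, 0, 0]
Initial: VV[1]=[0, 0, 0]
Initial: VV[2]=[0, 0, 0]
Event 1: LOCAL 0: VV[0][0]++ -> VV[0]=[1, 0, 0]
Event 2: LOCAL 0: VV[0][0]++ -> VV[0]=[2, 0, 0]
Event 3: SEND 1->0: VV[1][1]++ -> VV[1]=[0, 1, 0], msg_vec=[0, 1, 0]; VV[0]=max(VV[0],msg_vec) then VV[0][0]++ -> VV[0]=[3, 1, 0]
Event 4: LOCAL 0: VV[0][0]++ -> VV[0]=[4, 1, 0]
Event 5: SEND 0->1: VV[0][0]++ -> VV[0]=[5, 1, 0], msg_vec=[5, 1, 0]; VV[1]=max(VV[1],msg_vec) then VV[1][1]++ -> VV[1]=[5, 2, 0]
Event 6: LOCAL 0: VV[0][0]++ -> VV[0]=[6, 1, 0]
Event 7: LOCAL 0: VV[0][0]++ -> VV[0]=[7, 1, 0]
Event 1 stamp: [1, 0, 0]
Event 2 stamp: [2, 0, 0]
[1, 0, 0] <= [2, 0, 0]? True. Equal? False. Happens-before: True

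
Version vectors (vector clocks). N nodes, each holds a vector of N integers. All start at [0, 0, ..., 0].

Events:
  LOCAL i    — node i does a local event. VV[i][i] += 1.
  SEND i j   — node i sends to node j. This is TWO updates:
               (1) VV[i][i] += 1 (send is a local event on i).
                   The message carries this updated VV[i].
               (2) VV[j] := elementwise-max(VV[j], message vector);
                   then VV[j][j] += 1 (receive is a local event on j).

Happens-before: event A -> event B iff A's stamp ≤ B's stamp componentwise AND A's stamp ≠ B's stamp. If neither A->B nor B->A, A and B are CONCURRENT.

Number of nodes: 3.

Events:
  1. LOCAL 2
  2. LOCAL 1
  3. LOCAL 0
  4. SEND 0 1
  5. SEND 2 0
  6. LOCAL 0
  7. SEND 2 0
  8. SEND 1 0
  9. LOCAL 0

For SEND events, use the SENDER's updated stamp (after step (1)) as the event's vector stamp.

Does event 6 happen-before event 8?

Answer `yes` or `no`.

Initial: VV[0]=[0, 0, 0]
Initial: VV[1]=[0, 0, 0]
Initial: VV[2]=[0, 0, 0]
Event 1: LOCAL 2: VV[2][2]++ -> VV[2]=[0, 0, 1]
Event 2: LOCAL 1: VV[1][1]++ -> VV[1]=[0, 1, 0]
Event 3: LOCAL 0: VV[0][0]++ -> VV[0]=[1, 0, 0]
Event 4: SEND 0->1: VV[0][0]++ -> VV[0]=[2, 0, 0], msg_vec=[2, 0, 0]; VV[1]=max(VV[1],msg_vec) then VV[1][1]++ -> VV[1]=[2, 2, 0]
Event 5: SEND 2->0: VV[2][2]++ -> VV[2]=[0, 0, 2], msg_vec=[0, 0, 2]; VV[0]=max(VV[0],msg_vec) then VV[0][0]++ -> VV[0]=[3, 0, 2]
Event 6: LOCAL 0: VV[0][0]++ -> VV[0]=[4, 0, 2]
Event 7: SEND 2->0: VV[2][2]++ -> VV[2]=[0, 0, 3], msg_vec=[0, 0, 3]; VV[0]=max(VV[0],msg_vec) then VV[0][0]++ -> VV[0]=[5, 0, 3]
Event 8: SEND 1->0: VV[1][1]++ -> VV[1]=[2, 3, 0], msg_vec=[2, 3, 0]; VV[0]=max(VV[0],msg_vec) then VV[0][0]++ -> VV[0]=[6, 3, 3]
Event 9: LOCAL 0: VV[0][0]++ -> VV[0]=[7, 3, 3]
Event 6 stamp: [4, 0, 2]
Event 8 stamp: [2, 3, 0]
[4, 0, 2] <= [2, 3, 0]? False. Equal? False. Happens-before: False

Answer: no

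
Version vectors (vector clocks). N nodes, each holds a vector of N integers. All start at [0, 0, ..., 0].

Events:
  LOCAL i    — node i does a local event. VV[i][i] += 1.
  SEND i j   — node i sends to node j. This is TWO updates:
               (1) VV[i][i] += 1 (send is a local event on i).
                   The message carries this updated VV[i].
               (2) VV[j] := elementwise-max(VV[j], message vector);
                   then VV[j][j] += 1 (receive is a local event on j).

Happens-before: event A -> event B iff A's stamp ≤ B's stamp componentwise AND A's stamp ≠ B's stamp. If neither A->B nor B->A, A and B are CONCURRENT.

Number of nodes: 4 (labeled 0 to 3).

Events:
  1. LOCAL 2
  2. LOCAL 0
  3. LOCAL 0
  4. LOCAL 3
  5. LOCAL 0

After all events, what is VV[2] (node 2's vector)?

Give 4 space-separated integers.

Answer: 0 0 1 0

Derivation:
Initial: VV[0]=[0, 0, 0, 0]
Initial: VV[1]=[0, 0, 0, 0]
Initial: VV[2]=[0, 0, 0, 0]
Initial: VV[3]=[0, 0, 0, 0]
Event 1: LOCAL 2: VV[2][2]++ -> VV[2]=[0, 0, 1, 0]
Event 2: LOCAL 0: VV[0][0]++ -> VV[0]=[1, 0, 0, 0]
Event 3: LOCAL 0: VV[0][0]++ -> VV[0]=[2, 0, 0, 0]
Event 4: LOCAL 3: VV[3][3]++ -> VV[3]=[0, 0, 0, 1]
Event 5: LOCAL 0: VV[0][0]++ -> VV[0]=[3, 0, 0, 0]
Final vectors: VV[0]=[3, 0, 0, 0]; VV[1]=[0, 0, 0, 0]; VV[2]=[0, 0, 1, 0]; VV[3]=[0, 0, 0, 1]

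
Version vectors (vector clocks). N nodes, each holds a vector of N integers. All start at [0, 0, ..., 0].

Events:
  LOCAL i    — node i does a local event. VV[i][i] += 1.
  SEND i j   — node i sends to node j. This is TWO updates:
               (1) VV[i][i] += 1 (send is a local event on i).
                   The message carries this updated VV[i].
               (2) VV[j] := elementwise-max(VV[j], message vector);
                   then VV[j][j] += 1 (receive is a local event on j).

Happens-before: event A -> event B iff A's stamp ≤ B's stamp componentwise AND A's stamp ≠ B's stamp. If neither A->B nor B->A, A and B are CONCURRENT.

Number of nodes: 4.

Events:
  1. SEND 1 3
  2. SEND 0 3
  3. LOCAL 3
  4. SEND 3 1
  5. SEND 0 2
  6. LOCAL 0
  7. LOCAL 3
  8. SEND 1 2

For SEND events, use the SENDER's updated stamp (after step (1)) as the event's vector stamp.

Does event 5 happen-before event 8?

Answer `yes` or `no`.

Answer: no

Derivation:
Initial: VV[0]=[0, 0, 0, 0]
Initial: VV[1]=[0, 0, 0, 0]
Initial: VV[2]=[0, 0, 0, 0]
Initial: VV[3]=[0, 0, 0, 0]
Event 1: SEND 1->3: VV[1][1]++ -> VV[1]=[0, 1, 0, 0], msg_vec=[0, 1, 0, 0]; VV[3]=max(VV[3],msg_vec) then VV[3][3]++ -> VV[3]=[0, 1, 0, 1]
Event 2: SEND 0->3: VV[0][0]++ -> VV[0]=[1, 0, 0, 0], msg_vec=[1, 0, 0, 0]; VV[3]=max(VV[3],msg_vec) then VV[3][3]++ -> VV[3]=[1, 1, 0, 2]
Event 3: LOCAL 3: VV[3][3]++ -> VV[3]=[1, 1, 0, 3]
Event 4: SEND 3->1: VV[3][3]++ -> VV[3]=[1, 1, 0, 4], msg_vec=[1, 1, 0, 4]; VV[1]=max(VV[1],msg_vec) then VV[1][1]++ -> VV[1]=[1, 2, 0, 4]
Event 5: SEND 0->2: VV[0][0]++ -> VV[0]=[2, 0, 0, 0], msg_vec=[2, 0, 0, 0]; VV[2]=max(VV[2],msg_vec) then VV[2][2]++ -> VV[2]=[2, 0, 1, 0]
Event 6: LOCAL 0: VV[0][0]++ -> VV[0]=[3, 0, 0, 0]
Event 7: LOCAL 3: VV[3][3]++ -> VV[3]=[1, 1, 0, 5]
Event 8: SEND 1->2: VV[1][1]++ -> VV[1]=[1, 3, 0, 4], msg_vec=[1, 3, 0, 4]; VV[2]=max(VV[2],msg_vec) then VV[2][2]++ -> VV[2]=[2, 3, 2, 4]
Event 5 stamp: [2, 0, 0, 0]
Event 8 stamp: [1, 3, 0, 4]
[2, 0, 0, 0] <= [1, 3, 0, 4]? False. Equal? False. Happens-before: False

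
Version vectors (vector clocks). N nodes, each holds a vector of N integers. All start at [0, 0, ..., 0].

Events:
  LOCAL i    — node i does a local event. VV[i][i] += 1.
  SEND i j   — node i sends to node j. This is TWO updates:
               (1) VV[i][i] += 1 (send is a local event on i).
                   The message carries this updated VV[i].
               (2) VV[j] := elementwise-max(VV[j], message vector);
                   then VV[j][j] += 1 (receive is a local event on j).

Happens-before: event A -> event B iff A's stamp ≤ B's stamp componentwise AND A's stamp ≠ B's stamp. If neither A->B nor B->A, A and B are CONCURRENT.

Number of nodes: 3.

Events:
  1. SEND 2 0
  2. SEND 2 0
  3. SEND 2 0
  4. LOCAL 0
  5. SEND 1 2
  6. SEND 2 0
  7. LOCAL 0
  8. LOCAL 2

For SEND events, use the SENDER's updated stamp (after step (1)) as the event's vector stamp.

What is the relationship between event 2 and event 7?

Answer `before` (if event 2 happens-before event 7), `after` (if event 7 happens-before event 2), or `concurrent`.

Answer: before

Derivation:
Initial: VV[0]=[0, 0, 0]
Initial: VV[1]=[0, 0, 0]
Initial: VV[2]=[0, 0, 0]
Event 1: SEND 2->0: VV[2][2]++ -> VV[2]=[0, 0, 1], msg_vec=[0, 0, 1]; VV[0]=max(VV[0],msg_vec) then VV[0][0]++ -> VV[0]=[1, 0, 1]
Event 2: SEND 2->0: VV[2][2]++ -> VV[2]=[0, 0, 2], msg_vec=[0, 0, 2]; VV[0]=max(VV[0],msg_vec) then VV[0][0]++ -> VV[0]=[2, 0, 2]
Event 3: SEND 2->0: VV[2][2]++ -> VV[2]=[0, 0, 3], msg_vec=[0, 0, 3]; VV[0]=max(VV[0],msg_vec) then VV[0][0]++ -> VV[0]=[3, 0, 3]
Event 4: LOCAL 0: VV[0][0]++ -> VV[0]=[4, 0, 3]
Event 5: SEND 1->2: VV[1][1]++ -> VV[1]=[0, 1, 0], msg_vec=[0, 1, 0]; VV[2]=max(VV[2],msg_vec) then VV[2][2]++ -> VV[2]=[0, 1, 4]
Event 6: SEND 2->0: VV[2][2]++ -> VV[2]=[0, 1, 5], msg_vec=[0, 1, 5]; VV[0]=max(VV[0],msg_vec) then VV[0][0]++ -> VV[0]=[5, 1, 5]
Event 7: LOCAL 0: VV[0][0]++ -> VV[0]=[6, 1, 5]
Event 8: LOCAL 2: VV[2][2]++ -> VV[2]=[0, 1, 6]
Event 2 stamp: [0, 0, 2]
Event 7 stamp: [6, 1, 5]
[0, 0, 2] <= [6, 1, 5]? True
[6, 1, 5] <= [0, 0, 2]? False
Relation: before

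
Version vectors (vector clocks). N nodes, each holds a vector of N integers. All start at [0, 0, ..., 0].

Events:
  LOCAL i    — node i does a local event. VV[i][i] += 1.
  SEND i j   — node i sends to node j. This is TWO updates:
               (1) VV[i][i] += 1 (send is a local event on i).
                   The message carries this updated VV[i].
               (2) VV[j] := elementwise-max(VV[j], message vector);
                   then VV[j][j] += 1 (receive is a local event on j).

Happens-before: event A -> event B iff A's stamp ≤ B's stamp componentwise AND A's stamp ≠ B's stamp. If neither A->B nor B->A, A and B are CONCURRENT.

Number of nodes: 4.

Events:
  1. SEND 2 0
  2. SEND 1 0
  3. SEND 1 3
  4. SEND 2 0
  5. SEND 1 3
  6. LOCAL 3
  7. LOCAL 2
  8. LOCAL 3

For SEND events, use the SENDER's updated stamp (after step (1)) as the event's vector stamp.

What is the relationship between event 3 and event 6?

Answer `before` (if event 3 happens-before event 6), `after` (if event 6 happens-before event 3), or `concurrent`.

Initial: VV[0]=[0, 0, 0, 0]
Initial: VV[1]=[0, 0, 0, 0]
Initial: VV[2]=[0, 0, 0, 0]
Initial: VV[3]=[0, 0, 0, 0]
Event 1: SEND 2->0: VV[2][2]++ -> VV[2]=[0, 0, 1, 0], msg_vec=[0, 0, 1, 0]; VV[0]=max(VV[0],msg_vec) then VV[0][0]++ -> VV[0]=[1, 0, 1, 0]
Event 2: SEND 1->0: VV[1][1]++ -> VV[1]=[0, 1, 0, 0], msg_vec=[0, 1, 0, 0]; VV[0]=max(VV[0],msg_vec) then VV[0][0]++ -> VV[0]=[2, 1, 1, 0]
Event 3: SEND 1->3: VV[1][1]++ -> VV[1]=[0, 2, 0, 0], msg_vec=[0, 2, 0, 0]; VV[3]=max(VV[3],msg_vec) then VV[3][3]++ -> VV[3]=[0, 2, 0, 1]
Event 4: SEND 2->0: VV[2][2]++ -> VV[2]=[0, 0, 2, 0], msg_vec=[0, 0, 2, 0]; VV[0]=max(VV[0],msg_vec) then VV[0][0]++ -> VV[0]=[3, 1, 2, 0]
Event 5: SEND 1->3: VV[1][1]++ -> VV[1]=[0, 3, 0, 0], msg_vec=[0, 3, 0, 0]; VV[3]=max(VV[3],msg_vec) then VV[3][3]++ -> VV[3]=[0, 3, 0, 2]
Event 6: LOCAL 3: VV[3][3]++ -> VV[3]=[0, 3, 0, 3]
Event 7: LOCAL 2: VV[2][2]++ -> VV[2]=[0, 0, 3, 0]
Event 8: LOCAL 3: VV[3][3]++ -> VV[3]=[0, 3, 0, 4]
Event 3 stamp: [0, 2, 0, 0]
Event 6 stamp: [0, 3, 0, 3]
[0, 2, 0, 0] <= [0, 3, 0, 3]? True
[0, 3, 0, 3] <= [0, 2, 0, 0]? False
Relation: before

Answer: before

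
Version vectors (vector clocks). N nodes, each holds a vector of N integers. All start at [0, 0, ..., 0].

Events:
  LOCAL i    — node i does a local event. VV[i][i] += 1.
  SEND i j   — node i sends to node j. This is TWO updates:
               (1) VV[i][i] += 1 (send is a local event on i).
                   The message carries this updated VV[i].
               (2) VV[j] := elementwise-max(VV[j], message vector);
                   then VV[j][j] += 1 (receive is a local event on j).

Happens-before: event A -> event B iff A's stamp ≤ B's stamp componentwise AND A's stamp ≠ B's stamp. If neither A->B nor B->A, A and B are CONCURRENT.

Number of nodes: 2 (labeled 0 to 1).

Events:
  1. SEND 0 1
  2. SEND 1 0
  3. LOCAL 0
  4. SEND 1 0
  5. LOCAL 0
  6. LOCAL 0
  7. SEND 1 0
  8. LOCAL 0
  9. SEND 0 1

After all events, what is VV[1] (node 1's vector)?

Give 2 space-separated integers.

Answer: 9 5

Derivation:
Initial: VV[0]=[0, 0]
Initial: VV[1]=[0, 0]
Event 1: SEND 0->1: VV[0][0]++ -> VV[0]=[1, 0], msg_vec=[1, 0]; VV[1]=max(VV[1],msg_vec) then VV[1][1]++ -> VV[1]=[1, 1]
Event 2: SEND 1->0: VV[1][1]++ -> VV[1]=[1, 2], msg_vec=[1, 2]; VV[0]=max(VV[0],msg_vec) then VV[0][0]++ -> VV[0]=[2, 2]
Event 3: LOCAL 0: VV[0][0]++ -> VV[0]=[3, 2]
Event 4: SEND 1->0: VV[1][1]++ -> VV[1]=[1, 3], msg_vec=[1, 3]; VV[0]=max(VV[0],msg_vec) then VV[0][0]++ -> VV[0]=[4, 3]
Event 5: LOCAL 0: VV[0][0]++ -> VV[0]=[5, 3]
Event 6: LOCAL 0: VV[0][0]++ -> VV[0]=[6, 3]
Event 7: SEND 1->0: VV[1][1]++ -> VV[1]=[1, 4], msg_vec=[1, 4]; VV[0]=max(VV[0],msg_vec) then VV[0][0]++ -> VV[0]=[7, 4]
Event 8: LOCAL 0: VV[0][0]++ -> VV[0]=[8, 4]
Event 9: SEND 0->1: VV[0][0]++ -> VV[0]=[9, 4], msg_vec=[9, 4]; VV[1]=max(VV[1],msg_vec) then VV[1][1]++ -> VV[1]=[9, 5]
Final vectors: VV[0]=[9, 4]; VV[1]=[9, 5]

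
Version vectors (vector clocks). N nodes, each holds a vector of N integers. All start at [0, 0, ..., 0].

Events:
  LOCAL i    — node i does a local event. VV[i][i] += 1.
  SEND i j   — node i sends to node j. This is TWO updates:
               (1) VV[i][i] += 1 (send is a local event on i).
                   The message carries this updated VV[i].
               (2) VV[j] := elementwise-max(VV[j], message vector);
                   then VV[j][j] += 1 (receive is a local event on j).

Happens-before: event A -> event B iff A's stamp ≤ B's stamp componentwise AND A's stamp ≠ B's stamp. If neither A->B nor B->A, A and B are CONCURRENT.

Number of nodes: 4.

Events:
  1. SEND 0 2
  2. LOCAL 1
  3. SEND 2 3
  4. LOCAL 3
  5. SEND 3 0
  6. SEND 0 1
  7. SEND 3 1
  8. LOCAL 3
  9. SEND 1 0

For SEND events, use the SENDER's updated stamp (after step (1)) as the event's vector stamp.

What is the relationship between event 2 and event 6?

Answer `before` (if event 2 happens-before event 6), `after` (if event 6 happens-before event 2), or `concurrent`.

Initial: VV[0]=[0, 0, 0, 0]
Initial: VV[1]=[0, 0, 0, 0]
Initial: VV[2]=[0, 0, 0, 0]
Initial: VV[3]=[0, 0, 0, 0]
Event 1: SEND 0->2: VV[0][0]++ -> VV[0]=[1, 0, 0, 0], msg_vec=[1, 0, 0, 0]; VV[2]=max(VV[2],msg_vec) then VV[2][2]++ -> VV[2]=[1, 0, 1, 0]
Event 2: LOCAL 1: VV[1][1]++ -> VV[1]=[0, 1, 0, 0]
Event 3: SEND 2->3: VV[2][2]++ -> VV[2]=[1, 0, 2, 0], msg_vec=[1, 0, 2, 0]; VV[3]=max(VV[3],msg_vec) then VV[3][3]++ -> VV[3]=[1, 0, 2, 1]
Event 4: LOCAL 3: VV[3][3]++ -> VV[3]=[1, 0, 2, 2]
Event 5: SEND 3->0: VV[3][3]++ -> VV[3]=[1, 0, 2, 3], msg_vec=[1, 0, 2, 3]; VV[0]=max(VV[0],msg_vec) then VV[0][0]++ -> VV[0]=[2, 0, 2, 3]
Event 6: SEND 0->1: VV[0][0]++ -> VV[0]=[3, 0, 2, 3], msg_vec=[3, 0, 2, 3]; VV[1]=max(VV[1],msg_vec) then VV[1][1]++ -> VV[1]=[3, 2, 2, 3]
Event 7: SEND 3->1: VV[3][3]++ -> VV[3]=[1, 0, 2, 4], msg_vec=[1, 0, 2, 4]; VV[1]=max(VV[1],msg_vec) then VV[1][1]++ -> VV[1]=[3, 3, 2, 4]
Event 8: LOCAL 3: VV[3][3]++ -> VV[3]=[1, 0, 2, 5]
Event 9: SEND 1->0: VV[1][1]++ -> VV[1]=[3, 4, 2, 4], msg_vec=[3, 4, 2, 4]; VV[0]=max(VV[0],msg_vec) then VV[0][0]++ -> VV[0]=[4, 4, 2, 4]
Event 2 stamp: [0, 1, 0, 0]
Event 6 stamp: [3, 0, 2, 3]
[0, 1, 0, 0] <= [3, 0, 2, 3]? False
[3, 0, 2, 3] <= [0, 1, 0, 0]? False
Relation: concurrent

Answer: concurrent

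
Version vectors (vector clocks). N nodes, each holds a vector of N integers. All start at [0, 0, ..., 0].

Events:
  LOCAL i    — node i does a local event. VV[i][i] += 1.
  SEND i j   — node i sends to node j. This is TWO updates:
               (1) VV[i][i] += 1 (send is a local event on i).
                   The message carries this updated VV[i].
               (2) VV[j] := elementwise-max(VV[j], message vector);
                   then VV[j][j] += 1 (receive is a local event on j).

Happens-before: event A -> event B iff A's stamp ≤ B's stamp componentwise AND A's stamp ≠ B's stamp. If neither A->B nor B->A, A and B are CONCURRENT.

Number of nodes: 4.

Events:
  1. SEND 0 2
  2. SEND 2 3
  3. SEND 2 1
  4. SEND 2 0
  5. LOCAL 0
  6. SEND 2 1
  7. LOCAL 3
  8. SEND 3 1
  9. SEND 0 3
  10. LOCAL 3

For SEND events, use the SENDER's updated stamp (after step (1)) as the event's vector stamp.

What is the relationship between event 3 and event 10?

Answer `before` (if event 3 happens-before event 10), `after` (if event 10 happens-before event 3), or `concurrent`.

Answer: before

Derivation:
Initial: VV[0]=[0, 0, 0, 0]
Initial: VV[1]=[0, 0, 0, 0]
Initial: VV[2]=[0, 0, 0, 0]
Initial: VV[3]=[0, 0, 0, 0]
Event 1: SEND 0->2: VV[0][0]++ -> VV[0]=[1, 0, 0, 0], msg_vec=[1, 0, 0, 0]; VV[2]=max(VV[2],msg_vec) then VV[2][2]++ -> VV[2]=[1, 0, 1, 0]
Event 2: SEND 2->3: VV[2][2]++ -> VV[2]=[1, 0, 2, 0], msg_vec=[1, 0, 2, 0]; VV[3]=max(VV[3],msg_vec) then VV[3][3]++ -> VV[3]=[1, 0, 2, 1]
Event 3: SEND 2->1: VV[2][2]++ -> VV[2]=[1, 0, 3, 0], msg_vec=[1, 0, 3, 0]; VV[1]=max(VV[1],msg_vec) then VV[1][1]++ -> VV[1]=[1, 1, 3, 0]
Event 4: SEND 2->0: VV[2][2]++ -> VV[2]=[1, 0, 4, 0], msg_vec=[1, 0, 4, 0]; VV[0]=max(VV[0],msg_vec) then VV[0][0]++ -> VV[0]=[2, 0, 4, 0]
Event 5: LOCAL 0: VV[0][0]++ -> VV[0]=[3, 0, 4, 0]
Event 6: SEND 2->1: VV[2][2]++ -> VV[2]=[1, 0, 5, 0], msg_vec=[1, 0, 5, 0]; VV[1]=max(VV[1],msg_vec) then VV[1][1]++ -> VV[1]=[1, 2, 5, 0]
Event 7: LOCAL 3: VV[3][3]++ -> VV[3]=[1, 0, 2, 2]
Event 8: SEND 3->1: VV[3][3]++ -> VV[3]=[1, 0, 2, 3], msg_vec=[1, 0, 2, 3]; VV[1]=max(VV[1],msg_vec) then VV[1][1]++ -> VV[1]=[1, 3, 5, 3]
Event 9: SEND 0->3: VV[0][0]++ -> VV[0]=[4, 0, 4, 0], msg_vec=[4, 0, 4, 0]; VV[3]=max(VV[3],msg_vec) then VV[3][3]++ -> VV[3]=[4, 0, 4, 4]
Event 10: LOCAL 3: VV[3][3]++ -> VV[3]=[4, 0, 4, 5]
Event 3 stamp: [1, 0, 3, 0]
Event 10 stamp: [4, 0, 4, 5]
[1, 0, 3, 0] <= [4, 0, 4, 5]? True
[4, 0, 4, 5] <= [1, 0, 3, 0]? False
Relation: before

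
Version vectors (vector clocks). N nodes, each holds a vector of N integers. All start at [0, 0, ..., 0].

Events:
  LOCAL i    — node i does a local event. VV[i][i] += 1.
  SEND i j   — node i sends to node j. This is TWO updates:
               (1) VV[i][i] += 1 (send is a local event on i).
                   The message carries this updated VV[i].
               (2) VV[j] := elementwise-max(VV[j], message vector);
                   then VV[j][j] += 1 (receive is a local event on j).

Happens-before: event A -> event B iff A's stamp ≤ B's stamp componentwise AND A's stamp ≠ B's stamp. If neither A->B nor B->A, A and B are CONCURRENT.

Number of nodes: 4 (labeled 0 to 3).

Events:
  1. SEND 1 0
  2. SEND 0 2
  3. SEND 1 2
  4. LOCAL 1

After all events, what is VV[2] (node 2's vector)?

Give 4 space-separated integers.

Initial: VV[0]=[0, 0, 0, 0]
Initial: VV[1]=[0, 0, 0, 0]
Initial: VV[2]=[0, 0, 0, 0]
Initial: VV[3]=[0, 0, 0, 0]
Event 1: SEND 1->0: VV[1][1]++ -> VV[1]=[0, 1, 0, 0], msg_vec=[0, 1, 0, 0]; VV[0]=max(VV[0],msg_vec) then VV[0][0]++ -> VV[0]=[1, 1, 0, 0]
Event 2: SEND 0->2: VV[0][0]++ -> VV[0]=[2, 1, 0, 0], msg_vec=[2, 1, 0, 0]; VV[2]=max(VV[2],msg_vec) then VV[2][2]++ -> VV[2]=[2, 1, 1, 0]
Event 3: SEND 1->2: VV[1][1]++ -> VV[1]=[0, 2, 0, 0], msg_vec=[0, 2, 0, 0]; VV[2]=max(VV[2],msg_vec) then VV[2][2]++ -> VV[2]=[2, 2, 2, 0]
Event 4: LOCAL 1: VV[1][1]++ -> VV[1]=[0, 3, 0, 0]
Final vectors: VV[0]=[2, 1, 0, 0]; VV[1]=[0, 3, 0, 0]; VV[2]=[2, 2, 2, 0]; VV[3]=[0, 0, 0, 0]

Answer: 2 2 2 0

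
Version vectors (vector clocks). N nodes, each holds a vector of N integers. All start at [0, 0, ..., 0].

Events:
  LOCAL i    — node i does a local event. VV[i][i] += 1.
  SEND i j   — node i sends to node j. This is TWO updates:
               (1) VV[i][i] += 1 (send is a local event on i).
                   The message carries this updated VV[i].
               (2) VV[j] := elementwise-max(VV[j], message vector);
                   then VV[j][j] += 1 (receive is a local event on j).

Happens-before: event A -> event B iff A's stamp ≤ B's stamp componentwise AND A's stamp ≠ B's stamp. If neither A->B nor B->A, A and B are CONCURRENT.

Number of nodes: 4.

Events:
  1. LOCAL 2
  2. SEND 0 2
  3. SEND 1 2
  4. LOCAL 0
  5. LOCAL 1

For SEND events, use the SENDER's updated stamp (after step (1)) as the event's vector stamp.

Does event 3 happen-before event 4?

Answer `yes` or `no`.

Initial: VV[0]=[0, 0, 0, 0]
Initial: VV[1]=[0, 0, 0, 0]
Initial: VV[2]=[0, 0, 0, 0]
Initial: VV[3]=[0, 0, 0, 0]
Event 1: LOCAL 2: VV[2][2]++ -> VV[2]=[0, 0, 1, 0]
Event 2: SEND 0->2: VV[0][0]++ -> VV[0]=[1, 0, 0, 0], msg_vec=[1, 0, 0, 0]; VV[2]=max(VV[2],msg_vec) then VV[2][2]++ -> VV[2]=[1, 0, 2, 0]
Event 3: SEND 1->2: VV[1][1]++ -> VV[1]=[0, 1, 0, 0], msg_vec=[0, 1, 0, 0]; VV[2]=max(VV[2],msg_vec) then VV[2][2]++ -> VV[2]=[1, 1, 3, 0]
Event 4: LOCAL 0: VV[0][0]++ -> VV[0]=[2, 0, 0, 0]
Event 5: LOCAL 1: VV[1][1]++ -> VV[1]=[0, 2, 0, 0]
Event 3 stamp: [0, 1, 0, 0]
Event 4 stamp: [2, 0, 0, 0]
[0, 1, 0, 0] <= [2, 0, 0, 0]? False. Equal? False. Happens-before: False

Answer: no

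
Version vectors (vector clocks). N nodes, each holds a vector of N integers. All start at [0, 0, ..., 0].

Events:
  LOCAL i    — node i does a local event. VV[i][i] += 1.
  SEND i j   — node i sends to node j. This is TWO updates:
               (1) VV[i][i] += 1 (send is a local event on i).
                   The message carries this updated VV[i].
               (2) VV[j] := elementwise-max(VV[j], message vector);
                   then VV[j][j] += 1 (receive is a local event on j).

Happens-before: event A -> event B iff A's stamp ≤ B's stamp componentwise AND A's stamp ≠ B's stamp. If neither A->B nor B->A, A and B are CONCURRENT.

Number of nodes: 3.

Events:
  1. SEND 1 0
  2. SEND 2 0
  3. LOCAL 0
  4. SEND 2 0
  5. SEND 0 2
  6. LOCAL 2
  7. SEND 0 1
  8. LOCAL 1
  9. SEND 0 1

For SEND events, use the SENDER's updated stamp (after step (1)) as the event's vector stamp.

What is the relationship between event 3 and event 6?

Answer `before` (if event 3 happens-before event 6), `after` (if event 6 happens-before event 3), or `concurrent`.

Answer: before

Derivation:
Initial: VV[0]=[0, 0, 0]
Initial: VV[1]=[0, 0, 0]
Initial: VV[2]=[0, 0, 0]
Event 1: SEND 1->0: VV[1][1]++ -> VV[1]=[0, 1, 0], msg_vec=[0, 1, 0]; VV[0]=max(VV[0],msg_vec) then VV[0][0]++ -> VV[0]=[1, 1, 0]
Event 2: SEND 2->0: VV[2][2]++ -> VV[2]=[0, 0, 1], msg_vec=[0, 0, 1]; VV[0]=max(VV[0],msg_vec) then VV[0][0]++ -> VV[0]=[2, 1, 1]
Event 3: LOCAL 0: VV[0][0]++ -> VV[0]=[3, 1, 1]
Event 4: SEND 2->0: VV[2][2]++ -> VV[2]=[0, 0, 2], msg_vec=[0, 0, 2]; VV[0]=max(VV[0],msg_vec) then VV[0][0]++ -> VV[0]=[4, 1, 2]
Event 5: SEND 0->2: VV[0][0]++ -> VV[0]=[5, 1, 2], msg_vec=[5, 1, 2]; VV[2]=max(VV[2],msg_vec) then VV[2][2]++ -> VV[2]=[5, 1, 3]
Event 6: LOCAL 2: VV[2][2]++ -> VV[2]=[5, 1, 4]
Event 7: SEND 0->1: VV[0][0]++ -> VV[0]=[6, 1, 2], msg_vec=[6, 1, 2]; VV[1]=max(VV[1],msg_vec) then VV[1][1]++ -> VV[1]=[6, 2, 2]
Event 8: LOCAL 1: VV[1][1]++ -> VV[1]=[6, 3, 2]
Event 9: SEND 0->1: VV[0][0]++ -> VV[0]=[7, 1, 2], msg_vec=[7, 1, 2]; VV[1]=max(VV[1],msg_vec) then VV[1][1]++ -> VV[1]=[7, 4, 2]
Event 3 stamp: [3, 1, 1]
Event 6 stamp: [5, 1, 4]
[3, 1, 1] <= [5, 1, 4]? True
[5, 1, 4] <= [3, 1, 1]? False
Relation: before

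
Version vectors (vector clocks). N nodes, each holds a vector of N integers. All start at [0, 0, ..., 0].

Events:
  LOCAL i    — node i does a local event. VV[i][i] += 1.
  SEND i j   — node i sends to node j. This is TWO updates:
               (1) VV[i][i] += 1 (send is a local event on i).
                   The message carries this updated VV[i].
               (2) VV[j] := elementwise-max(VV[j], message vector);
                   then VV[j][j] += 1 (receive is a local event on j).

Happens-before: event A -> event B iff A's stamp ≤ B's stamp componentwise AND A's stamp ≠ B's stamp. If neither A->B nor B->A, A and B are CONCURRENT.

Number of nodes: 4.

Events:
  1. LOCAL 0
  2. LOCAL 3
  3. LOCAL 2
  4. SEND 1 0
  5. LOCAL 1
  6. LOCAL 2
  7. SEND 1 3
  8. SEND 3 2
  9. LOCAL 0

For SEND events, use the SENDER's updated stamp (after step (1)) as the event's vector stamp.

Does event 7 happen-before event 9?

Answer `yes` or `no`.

Initial: VV[0]=[0, 0, 0, 0]
Initial: VV[1]=[0, 0, 0, 0]
Initial: VV[2]=[0, 0, 0, 0]
Initial: VV[3]=[0, 0, 0, 0]
Event 1: LOCAL 0: VV[0][0]++ -> VV[0]=[1, 0, 0, 0]
Event 2: LOCAL 3: VV[3][3]++ -> VV[3]=[0, 0, 0, 1]
Event 3: LOCAL 2: VV[2][2]++ -> VV[2]=[0, 0, 1, 0]
Event 4: SEND 1->0: VV[1][1]++ -> VV[1]=[0, 1, 0, 0], msg_vec=[0, 1, 0, 0]; VV[0]=max(VV[0],msg_vec) then VV[0][0]++ -> VV[0]=[2, 1, 0, 0]
Event 5: LOCAL 1: VV[1][1]++ -> VV[1]=[0, 2, 0, 0]
Event 6: LOCAL 2: VV[2][2]++ -> VV[2]=[0, 0, 2, 0]
Event 7: SEND 1->3: VV[1][1]++ -> VV[1]=[0, 3, 0, 0], msg_vec=[0, 3, 0, 0]; VV[3]=max(VV[3],msg_vec) then VV[3][3]++ -> VV[3]=[0, 3, 0, 2]
Event 8: SEND 3->2: VV[3][3]++ -> VV[3]=[0, 3, 0, 3], msg_vec=[0, 3, 0, 3]; VV[2]=max(VV[2],msg_vec) then VV[2][2]++ -> VV[2]=[0, 3, 3, 3]
Event 9: LOCAL 0: VV[0][0]++ -> VV[0]=[3, 1, 0, 0]
Event 7 stamp: [0, 3, 0, 0]
Event 9 stamp: [3, 1, 0, 0]
[0, 3, 0, 0] <= [3, 1, 0, 0]? False. Equal? False. Happens-before: False

Answer: no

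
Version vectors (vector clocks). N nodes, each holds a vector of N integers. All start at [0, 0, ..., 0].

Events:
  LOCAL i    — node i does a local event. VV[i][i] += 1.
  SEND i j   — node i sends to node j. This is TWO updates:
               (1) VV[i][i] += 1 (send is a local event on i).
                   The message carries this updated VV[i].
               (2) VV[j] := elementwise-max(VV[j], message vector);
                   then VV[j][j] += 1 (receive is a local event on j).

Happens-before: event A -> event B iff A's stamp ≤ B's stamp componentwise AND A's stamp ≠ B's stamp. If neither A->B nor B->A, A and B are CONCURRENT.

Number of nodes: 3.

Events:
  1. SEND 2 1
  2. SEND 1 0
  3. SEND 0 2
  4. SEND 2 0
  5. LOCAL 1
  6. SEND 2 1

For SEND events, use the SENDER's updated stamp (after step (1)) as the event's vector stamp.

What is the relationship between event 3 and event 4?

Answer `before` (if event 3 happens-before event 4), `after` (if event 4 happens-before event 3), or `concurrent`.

Initial: VV[0]=[0, 0, 0]
Initial: VV[1]=[0, 0, 0]
Initial: VV[2]=[0, 0, 0]
Event 1: SEND 2->1: VV[2][2]++ -> VV[2]=[0, 0, 1], msg_vec=[0, 0, 1]; VV[1]=max(VV[1],msg_vec) then VV[1][1]++ -> VV[1]=[0, 1, 1]
Event 2: SEND 1->0: VV[1][1]++ -> VV[1]=[0, 2, 1], msg_vec=[0, 2, 1]; VV[0]=max(VV[0],msg_vec) then VV[0][0]++ -> VV[0]=[1, 2, 1]
Event 3: SEND 0->2: VV[0][0]++ -> VV[0]=[2, 2, 1], msg_vec=[2, 2, 1]; VV[2]=max(VV[2],msg_vec) then VV[2][2]++ -> VV[2]=[2, 2, 2]
Event 4: SEND 2->0: VV[2][2]++ -> VV[2]=[2, 2, 3], msg_vec=[2, 2, 3]; VV[0]=max(VV[0],msg_vec) then VV[0][0]++ -> VV[0]=[3, 2, 3]
Event 5: LOCAL 1: VV[1][1]++ -> VV[1]=[0, 3, 1]
Event 6: SEND 2->1: VV[2][2]++ -> VV[2]=[2, 2, 4], msg_vec=[2, 2, 4]; VV[1]=max(VV[1],msg_vec) then VV[1][1]++ -> VV[1]=[2, 4, 4]
Event 3 stamp: [2, 2, 1]
Event 4 stamp: [2, 2, 3]
[2, 2, 1] <= [2, 2, 3]? True
[2, 2, 3] <= [2, 2, 1]? False
Relation: before

Answer: before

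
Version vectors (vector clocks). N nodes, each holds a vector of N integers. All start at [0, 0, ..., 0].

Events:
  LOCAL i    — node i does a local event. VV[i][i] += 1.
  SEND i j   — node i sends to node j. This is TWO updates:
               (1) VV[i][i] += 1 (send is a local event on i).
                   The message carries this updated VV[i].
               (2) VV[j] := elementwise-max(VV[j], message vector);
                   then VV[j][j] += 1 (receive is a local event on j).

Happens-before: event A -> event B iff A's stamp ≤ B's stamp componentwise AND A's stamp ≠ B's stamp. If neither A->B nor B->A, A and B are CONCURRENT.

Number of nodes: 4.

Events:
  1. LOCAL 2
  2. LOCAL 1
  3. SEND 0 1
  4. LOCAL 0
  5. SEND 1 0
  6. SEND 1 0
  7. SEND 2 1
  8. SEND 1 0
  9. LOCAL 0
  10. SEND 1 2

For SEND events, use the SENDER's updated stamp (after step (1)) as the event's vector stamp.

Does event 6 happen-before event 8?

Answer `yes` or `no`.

Answer: yes

Derivation:
Initial: VV[0]=[0, 0, 0, 0]
Initial: VV[1]=[0, 0, 0, 0]
Initial: VV[2]=[0, 0, 0, 0]
Initial: VV[3]=[0, 0, 0, 0]
Event 1: LOCAL 2: VV[2][2]++ -> VV[2]=[0, 0, 1, 0]
Event 2: LOCAL 1: VV[1][1]++ -> VV[1]=[0, 1, 0, 0]
Event 3: SEND 0->1: VV[0][0]++ -> VV[0]=[1, 0, 0, 0], msg_vec=[1, 0, 0, 0]; VV[1]=max(VV[1],msg_vec) then VV[1][1]++ -> VV[1]=[1, 2, 0, 0]
Event 4: LOCAL 0: VV[0][0]++ -> VV[0]=[2, 0, 0, 0]
Event 5: SEND 1->0: VV[1][1]++ -> VV[1]=[1, 3, 0, 0], msg_vec=[1, 3, 0, 0]; VV[0]=max(VV[0],msg_vec) then VV[0][0]++ -> VV[0]=[3, 3, 0, 0]
Event 6: SEND 1->0: VV[1][1]++ -> VV[1]=[1, 4, 0, 0], msg_vec=[1, 4, 0, 0]; VV[0]=max(VV[0],msg_vec) then VV[0][0]++ -> VV[0]=[4, 4, 0, 0]
Event 7: SEND 2->1: VV[2][2]++ -> VV[2]=[0, 0, 2, 0], msg_vec=[0, 0, 2, 0]; VV[1]=max(VV[1],msg_vec) then VV[1][1]++ -> VV[1]=[1, 5, 2, 0]
Event 8: SEND 1->0: VV[1][1]++ -> VV[1]=[1, 6, 2, 0], msg_vec=[1, 6, 2, 0]; VV[0]=max(VV[0],msg_vec) then VV[0][0]++ -> VV[0]=[5, 6, 2, 0]
Event 9: LOCAL 0: VV[0][0]++ -> VV[0]=[6, 6, 2, 0]
Event 10: SEND 1->2: VV[1][1]++ -> VV[1]=[1, 7, 2, 0], msg_vec=[1, 7, 2, 0]; VV[2]=max(VV[2],msg_vec) then VV[2][2]++ -> VV[2]=[1, 7, 3, 0]
Event 6 stamp: [1, 4, 0, 0]
Event 8 stamp: [1, 6, 2, 0]
[1, 4, 0, 0] <= [1, 6, 2, 0]? True. Equal? False. Happens-before: True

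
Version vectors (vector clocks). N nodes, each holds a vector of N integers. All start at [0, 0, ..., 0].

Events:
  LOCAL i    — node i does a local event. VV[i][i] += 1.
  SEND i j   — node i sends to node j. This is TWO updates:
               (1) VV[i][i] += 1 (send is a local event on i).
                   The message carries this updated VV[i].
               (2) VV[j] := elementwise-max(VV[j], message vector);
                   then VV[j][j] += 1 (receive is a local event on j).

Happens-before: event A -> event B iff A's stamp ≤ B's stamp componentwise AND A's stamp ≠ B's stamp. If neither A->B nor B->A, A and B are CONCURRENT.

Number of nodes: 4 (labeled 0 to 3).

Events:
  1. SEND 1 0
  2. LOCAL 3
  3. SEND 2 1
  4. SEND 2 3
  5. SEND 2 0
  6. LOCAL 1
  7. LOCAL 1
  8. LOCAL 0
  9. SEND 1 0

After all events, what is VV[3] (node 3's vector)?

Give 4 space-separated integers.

Initial: VV[0]=[0, 0, 0, 0]
Initial: VV[1]=[0, 0, 0, 0]
Initial: VV[2]=[0, 0, 0, 0]
Initial: VV[3]=[0, 0, 0, 0]
Event 1: SEND 1->0: VV[1][1]++ -> VV[1]=[0, 1, 0, 0], msg_vec=[0, 1, 0, 0]; VV[0]=max(VV[0],msg_vec) then VV[0][0]++ -> VV[0]=[1, 1, 0, 0]
Event 2: LOCAL 3: VV[3][3]++ -> VV[3]=[0, 0, 0, 1]
Event 3: SEND 2->1: VV[2][2]++ -> VV[2]=[0, 0, 1, 0], msg_vec=[0, 0, 1, 0]; VV[1]=max(VV[1],msg_vec) then VV[1][1]++ -> VV[1]=[0, 2, 1, 0]
Event 4: SEND 2->3: VV[2][2]++ -> VV[2]=[0, 0, 2, 0], msg_vec=[0, 0, 2, 0]; VV[3]=max(VV[3],msg_vec) then VV[3][3]++ -> VV[3]=[0, 0, 2, 2]
Event 5: SEND 2->0: VV[2][2]++ -> VV[2]=[0, 0, 3, 0], msg_vec=[0, 0, 3, 0]; VV[0]=max(VV[0],msg_vec) then VV[0][0]++ -> VV[0]=[2, 1, 3, 0]
Event 6: LOCAL 1: VV[1][1]++ -> VV[1]=[0, 3, 1, 0]
Event 7: LOCAL 1: VV[1][1]++ -> VV[1]=[0, 4, 1, 0]
Event 8: LOCAL 0: VV[0][0]++ -> VV[0]=[3, 1, 3, 0]
Event 9: SEND 1->0: VV[1][1]++ -> VV[1]=[0, 5, 1, 0], msg_vec=[0, 5, 1, 0]; VV[0]=max(VV[0],msg_vec) then VV[0][0]++ -> VV[0]=[4, 5, 3, 0]
Final vectors: VV[0]=[4, 5, 3, 0]; VV[1]=[0, 5, 1, 0]; VV[2]=[0, 0, 3, 0]; VV[3]=[0, 0, 2, 2]

Answer: 0 0 2 2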